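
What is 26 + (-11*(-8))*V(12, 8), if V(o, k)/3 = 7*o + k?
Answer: 24314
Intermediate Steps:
V(o, k) = 3*k + 21*o (V(o, k) = 3*(7*o + k) = 3*(k + 7*o) = 3*k + 21*o)
26 + (-11*(-8))*V(12, 8) = 26 + (-11*(-8))*(3*8 + 21*12) = 26 + 88*(24 + 252) = 26 + 88*276 = 26 + 24288 = 24314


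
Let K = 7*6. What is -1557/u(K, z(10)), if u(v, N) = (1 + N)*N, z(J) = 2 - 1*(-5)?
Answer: -1557/56 ≈ -27.804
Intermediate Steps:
K = 42
z(J) = 7 (z(J) = 2 + 5 = 7)
u(v, N) = N*(1 + N)
-1557/u(K, z(10)) = -1557*1/(7*(1 + 7)) = -1557/(7*8) = -1557/56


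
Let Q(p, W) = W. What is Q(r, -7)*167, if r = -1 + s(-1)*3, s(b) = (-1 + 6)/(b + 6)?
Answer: -1169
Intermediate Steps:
s(b) = 5/(6 + b)
r = 2 (r = -1 + (5/(6 - 1))*3 = -1 + (5/5)*3 = -1 + (5*(⅕))*3 = -1 + 1*3 = -1 + 3 = 2)
Q(r, -7)*167 = -7*167 = -1169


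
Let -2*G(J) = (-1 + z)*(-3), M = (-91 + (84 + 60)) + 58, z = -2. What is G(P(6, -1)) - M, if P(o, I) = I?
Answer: -231/2 ≈ -115.50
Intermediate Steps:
M = 111 (M = (-91 + 144) + 58 = 53 + 58 = 111)
G(J) = -9/2 (G(J) = -(-1 - 2)*(-3)/2 = -(-3)*(-3)/2 = -½*9 = -9/2)
G(P(6, -1)) - M = -9/2 - 1*111 = -9/2 - 111 = -231/2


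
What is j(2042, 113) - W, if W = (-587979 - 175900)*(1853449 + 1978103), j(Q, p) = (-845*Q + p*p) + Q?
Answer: 2926840399529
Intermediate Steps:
j(Q, p) = p**2 - 844*Q (j(Q, p) = (-845*Q + p**2) + Q = (p**2 - 845*Q) + Q = p**2 - 844*Q)
W = -2926842110208 (W = -763879*3831552 = -2926842110208)
j(2042, 113) - W = (113**2 - 844*2042) - 1*(-2926842110208) = (12769 - 1723448) + 2926842110208 = -1710679 + 2926842110208 = 2926840399529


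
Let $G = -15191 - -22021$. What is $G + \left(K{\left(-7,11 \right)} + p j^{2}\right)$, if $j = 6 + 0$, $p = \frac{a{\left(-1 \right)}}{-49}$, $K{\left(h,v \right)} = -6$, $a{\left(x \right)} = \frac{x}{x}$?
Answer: $\frac{334340}{49} \approx 6823.3$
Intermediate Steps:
$a{\left(x \right)} = 1$
$p = - \frac{1}{49}$ ($p = 1 \frac{1}{-49} = 1 \left(- \frac{1}{49}\right) = - \frac{1}{49} \approx -0.020408$)
$j = 6$
$G = 6830$ ($G = -15191 + 22021 = 6830$)
$G + \left(K{\left(-7,11 \right)} + p j^{2}\right) = 6830 - \left(6 + \frac{6^{2}}{49}\right) = 6830 - \frac{330}{49} = \frac{334340}{49}$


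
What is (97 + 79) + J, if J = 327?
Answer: 503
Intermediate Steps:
(97 + 79) + J = (97 + 79) + 327 = 176 + 327 = 503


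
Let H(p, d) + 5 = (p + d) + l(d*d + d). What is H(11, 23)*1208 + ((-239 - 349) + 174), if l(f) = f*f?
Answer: 368117050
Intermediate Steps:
l(f) = f**2
H(p, d) = -5 + d + p + (d + d**2)**2 (H(p, d) = -5 + ((p + d) + (d*d + d)**2) = -5 + ((d + p) + (d**2 + d)**2) = -5 + ((d + p) + (d + d**2)**2) = -5 + (d + p + (d + d**2)**2) = -5 + d + p + (d + d**2)**2)
H(11, 23)*1208 + ((-239 - 349) + 174) = (-5 + 23 + 11 + 23**2*(1 + 23)**2)*1208 + ((-239 - 349) + 174) = (-5 + 23 + 11 + 529*24**2)*1208 + (-588 + 174) = (-5 + 23 + 11 + 529*576)*1208 - 414 = (-5 + 23 + 11 + 304704)*1208 - 414 = 304733*1208 - 414 = 368117464 - 414 = 368117050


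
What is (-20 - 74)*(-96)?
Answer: 9024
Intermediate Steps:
(-20 - 74)*(-96) = -94*(-96) = 9024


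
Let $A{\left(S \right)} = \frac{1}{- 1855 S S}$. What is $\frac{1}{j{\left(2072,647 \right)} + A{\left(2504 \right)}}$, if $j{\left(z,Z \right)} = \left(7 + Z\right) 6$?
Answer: $\frac{11630879680}{45639571864319} \approx 0.00025484$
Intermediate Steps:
$A{\left(S \right)} = - \frac{1}{1855 S^{2}}$ ($A{\left(S \right)} = \frac{1}{\left(-1855\right) S^{2}} = - \frac{1}{1855 S^{2}}$)
$j{\left(z,Z \right)} = 42 + 6 Z$
$\frac{1}{j{\left(2072,647 \right)} + A{\left(2504 \right)}} = \frac{1}{\left(42 + 6 \cdot 647\right) - \frac{1}{1855 \cdot 6270016}} = \frac{1}{\left(42 + 3882\right) - \frac{1}{11630879680}} = \frac{1}{3924 - \frac{1}{11630879680}} = \frac{1}{\frac{45639571864319}{11630879680}} = \frac{11630879680}{45639571864319}$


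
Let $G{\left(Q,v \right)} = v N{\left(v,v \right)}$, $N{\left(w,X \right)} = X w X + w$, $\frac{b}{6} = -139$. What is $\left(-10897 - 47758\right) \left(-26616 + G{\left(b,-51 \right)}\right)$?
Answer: $-395404264830$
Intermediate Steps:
$b = -834$ ($b = 6 \left(-139\right) = -834$)
$N{\left(w,X \right)} = w + w X^{2}$ ($N{\left(w,X \right)} = w X^{2} + w = w + w X^{2}$)
$G{\left(Q,v \right)} = v^{2} \left(1 + v^{2}\right)$ ($G{\left(Q,v \right)} = v v \left(1 + v^{2}\right) = v^{2} \left(1 + v^{2}\right)$)
$\left(-10897 - 47758\right) \left(-26616 + G{\left(b,-51 \right)}\right) = \left(-10897 - 47758\right) \left(-26616 + \left(\left(-51\right)^{2} + \left(-51\right)^{4}\right)\right) = - 58655 \left(-26616 + \left(2601 + 6765201\right)\right) = - 58655 \left(-26616 + 6767802\right) = \left(-58655\right) 6741186 = -395404264830$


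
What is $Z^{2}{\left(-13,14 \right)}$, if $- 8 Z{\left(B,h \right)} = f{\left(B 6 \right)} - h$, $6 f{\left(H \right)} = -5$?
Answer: $\frac{7921}{2304} \approx 3.4379$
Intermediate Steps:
$f{\left(H \right)} = - \frac{5}{6}$ ($f{\left(H \right)} = \frac{1}{6} \left(-5\right) = - \frac{5}{6}$)
$Z{\left(B,h \right)} = \frac{5}{48} + \frac{h}{8}$ ($Z{\left(B,h \right)} = - \frac{- \frac{5}{6} - h}{8} = \frac{5}{48} + \frac{h}{8}$)
$Z^{2}{\left(-13,14 \right)} = \left(\frac{5}{48} + \frac{1}{8} \cdot 14\right)^{2} = \left(\frac{5}{48} + \frac{7}{4}\right)^{2} = \left(\frac{89}{48}\right)^{2} = \frac{7921}{2304}$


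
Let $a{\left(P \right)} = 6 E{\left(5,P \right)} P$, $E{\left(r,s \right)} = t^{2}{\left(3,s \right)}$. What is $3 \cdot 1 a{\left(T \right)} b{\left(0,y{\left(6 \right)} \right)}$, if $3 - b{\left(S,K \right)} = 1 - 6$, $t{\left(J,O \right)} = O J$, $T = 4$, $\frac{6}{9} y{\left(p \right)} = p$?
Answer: $82944$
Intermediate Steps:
$y{\left(p \right)} = \frac{3 p}{2}$
$t{\left(J,O \right)} = J O$
$E{\left(r,s \right)} = 9 s^{2}$ ($E{\left(r,s \right)} = \left(3 s\right)^{2} = 9 s^{2}$)
$a{\left(P \right)} = 54 P^{3}$ ($a{\left(P \right)} = 6 \cdot 9 P^{2} P = 54 P^{2} P = 54 P^{3}$)
$b{\left(S,K \right)} = 8$ ($b{\left(S,K \right)} = 3 - \left(1 - 6\right) = 3 - -5 = 3 + 5 = 8$)
$3 \cdot 1 a{\left(T \right)} b{\left(0,y{\left(6 \right)} \right)} = 3 \cdot 1 \cdot 54 \cdot 4^{3} \cdot 8 = 3 \cdot 54 \cdot 64 \cdot 8 = 3 \cdot 3456 \cdot 8 = 10368 \cdot 8 = 82944$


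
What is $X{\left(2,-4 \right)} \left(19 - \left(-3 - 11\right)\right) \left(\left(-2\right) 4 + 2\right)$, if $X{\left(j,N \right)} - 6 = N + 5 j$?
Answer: $-2376$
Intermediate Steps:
$X{\left(j,N \right)} = 6 + N + 5 j$ ($X{\left(j,N \right)} = 6 + \left(N + 5 j\right) = 6 + N + 5 j$)
$X{\left(2,-4 \right)} \left(19 - \left(-3 - 11\right)\right) \left(\left(-2\right) 4 + 2\right) = \left(6 - 4 + 5 \cdot 2\right) \left(19 - \left(-3 - 11\right)\right) \left(\left(-2\right) 4 + 2\right) = \left(6 - 4 + 10\right) \left(19 - -14\right) \left(-8 + 2\right) = 12 \left(19 + 14\right) \left(-6\right) = 12 \cdot 33 \left(-6\right) = 396 \left(-6\right) = -2376$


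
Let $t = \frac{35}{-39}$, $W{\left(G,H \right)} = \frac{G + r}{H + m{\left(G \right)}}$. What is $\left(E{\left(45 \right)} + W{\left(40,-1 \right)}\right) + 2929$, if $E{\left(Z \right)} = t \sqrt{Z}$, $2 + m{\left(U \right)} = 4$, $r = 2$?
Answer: $2971 - \frac{35 \sqrt{5}}{13} \approx 2965.0$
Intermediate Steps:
$m{\left(U \right)} = 2$ ($m{\left(U \right)} = -2 + 4 = 2$)
$W{\left(G,H \right)} = \frac{2 + G}{2 + H}$ ($W{\left(G,H \right)} = \frac{G + 2}{H + 2} = \frac{2 + G}{2 + H}$)
$t = - \frac{35}{39}$ ($t = 35 \left(- \frac{1}{39}\right) = - \frac{35}{39} \approx -0.89744$)
$E{\left(Z \right)} = - \frac{35 \sqrt{Z}}{39}$
$\left(E{\left(45 \right)} + W{\left(40,-1 \right)}\right) + 2929 = \left(- \frac{35 \sqrt{45}}{39} + \frac{2 + 40}{2 - 1}\right) + 2929 = \left(- \frac{35 \cdot 3 \sqrt{5}}{39} + 1^{-1} \cdot 42\right) + 2929 = \left(- \frac{35 \sqrt{5}}{13} + 1 \cdot 42\right) + 2929 = \left(- \frac{35 \sqrt{5}}{13} + 42\right) + 2929 = \left(42 - \frac{35 \sqrt{5}}{13}\right) + 2929 = 2971 - \frac{35 \sqrt{5}}{13}$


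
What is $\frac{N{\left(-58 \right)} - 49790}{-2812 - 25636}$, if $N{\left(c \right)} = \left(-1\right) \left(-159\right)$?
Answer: $\frac{49631}{28448} \approx 1.7446$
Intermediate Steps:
$N{\left(c \right)} = 159$
$\frac{N{\left(-58 \right)} - 49790}{-2812 - 25636} = \frac{159 - 49790}{-2812 - 25636} = - \frac{49631}{-28448} = \left(-49631\right) \left(- \frac{1}{28448}\right) = \frac{49631}{28448}$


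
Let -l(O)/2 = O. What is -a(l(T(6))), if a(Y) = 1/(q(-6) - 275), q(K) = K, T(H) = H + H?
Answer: 1/281 ≈ 0.0035587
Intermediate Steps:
T(H) = 2*H
l(O) = -2*O
a(Y) = -1/281 (a(Y) = 1/(-6 - 275) = 1/(-281) = -1/281)
-a(l(T(6))) = -1*(-1/281) = 1/281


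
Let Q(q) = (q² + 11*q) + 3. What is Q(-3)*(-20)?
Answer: 420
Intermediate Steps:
Q(q) = 3 + q² + 11*q
Q(-3)*(-20) = (3 + (-3)² + 11*(-3))*(-20) = (3 + 9 - 33)*(-20) = -21*(-20) = 420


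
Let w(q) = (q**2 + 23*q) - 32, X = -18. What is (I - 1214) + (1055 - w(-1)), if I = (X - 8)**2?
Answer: 571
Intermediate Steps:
w(q) = -32 + q**2 + 23*q
I = 676 (I = (-18 - 8)**2 = (-26)**2 = 676)
(I - 1214) + (1055 - w(-1)) = (676 - 1214) + (1055 - (-32 + (-1)**2 + 23*(-1))) = -538 + (1055 - (-32 + 1 - 23)) = -538 + (1055 - 1*(-54)) = -538 + (1055 + 54) = -538 + 1109 = 571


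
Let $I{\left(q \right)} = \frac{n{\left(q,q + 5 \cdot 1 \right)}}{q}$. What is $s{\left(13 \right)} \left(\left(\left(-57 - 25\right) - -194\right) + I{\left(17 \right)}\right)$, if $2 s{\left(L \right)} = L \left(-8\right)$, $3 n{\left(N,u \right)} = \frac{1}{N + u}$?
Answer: $- \frac{891076}{153} \approx -5824.0$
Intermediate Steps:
$n{\left(N,u \right)} = \frac{1}{3 \left(N + u\right)}$
$s{\left(L \right)} = - 4 L$ ($s{\left(L \right)} = \frac{L \left(-8\right)}{2} = \frac{\left(-8\right) L}{2} = - 4 L$)
$I{\left(q \right)} = \frac{1}{3 q \left(5 + 2 q\right)}$ ($I{\left(q \right)} = \frac{\frac{1}{3} \frac{1}{q + \left(q + 5 \cdot 1\right)}}{q} = \frac{\frac{1}{3} \frac{1}{q + \left(q + 5\right)}}{q} = \frac{\frac{1}{3} \frac{1}{q + \left(5 + q\right)}}{q} = \frac{\frac{1}{3} \frac{1}{5 + 2 q}}{q} = \frac{1}{3 q \left(5 + 2 q\right)}$)
$s{\left(13 \right)} \left(\left(\left(-57 - 25\right) - -194\right) + I{\left(17 \right)}\right) = \left(-4\right) 13 \left(\left(\left(-57 - 25\right) - -194\right) + \frac{1}{3 \cdot 17 \left(5 + 2 \cdot 17\right)}\right) = - 52 \left(\left(\left(-57 - 25\right) + 194\right) + \frac{1}{3} \cdot \frac{1}{17} \frac{1}{5 + 34}\right) = - 52 \left(\left(-82 + 194\right) + \frac{1}{3} \cdot \frac{1}{17} \cdot \frac{1}{39}\right) = - 52 \left(112 + \frac{1}{3} \cdot \frac{1}{17} \cdot \frac{1}{39}\right) = - 52 \left(112 + \frac{1}{1989}\right) = \left(-52\right) \frac{222769}{1989} = - \frac{891076}{153}$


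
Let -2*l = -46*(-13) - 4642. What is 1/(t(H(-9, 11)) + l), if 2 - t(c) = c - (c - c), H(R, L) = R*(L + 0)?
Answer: 1/2123 ≈ 0.00047103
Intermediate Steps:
H(R, L) = L*R (H(R, L) = R*L = L*R)
t(c) = 2 - c (t(c) = 2 - (c - (c - c)) = 2 - (c - 1*0) = 2 - (c + 0) = 2 - c)
l = 2022 (l = -(-46*(-13) - 4642)/2 = -(598 - 4642)/2 = -½*(-4044) = 2022)
1/(t(H(-9, 11)) + l) = 1/((2 - 11*(-9)) + 2022) = 1/((2 - 1*(-99)) + 2022) = 1/((2 + 99) + 2022) = 1/(101 + 2022) = 1/2123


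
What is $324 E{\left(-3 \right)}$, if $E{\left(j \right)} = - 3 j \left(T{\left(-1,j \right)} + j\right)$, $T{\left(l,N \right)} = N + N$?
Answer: $-26244$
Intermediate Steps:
$T{\left(l,N \right)} = 2 N$
$E{\left(j \right)} = - 9 j^{2}$ ($E{\left(j \right)} = - 3 j \left(2 j + j\right) = - 3 j 3 j = - 9 j^{2}$)
$324 E{\left(-3 \right)} = 324 \left(- 9 \left(-3\right)^{2}\right) = 324 \left(\left(-9\right) 9\right) = 324 \left(-81\right) = -26244$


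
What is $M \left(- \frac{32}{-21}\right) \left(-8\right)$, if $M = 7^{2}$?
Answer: $- \frac{1792}{3} \approx -597.33$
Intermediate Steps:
$M = 49$
$M \left(- \frac{32}{-21}\right) \left(-8\right) = 49 \left(- \frac{32}{-21}\right) \left(-8\right) = 49 \left(\left(-32\right) \left(- \frac{1}{21}\right)\right) \left(-8\right) = 49 \cdot \frac{32}{21} \left(-8\right) = \frac{224}{3} \left(-8\right) = - \frac{1792}{3}$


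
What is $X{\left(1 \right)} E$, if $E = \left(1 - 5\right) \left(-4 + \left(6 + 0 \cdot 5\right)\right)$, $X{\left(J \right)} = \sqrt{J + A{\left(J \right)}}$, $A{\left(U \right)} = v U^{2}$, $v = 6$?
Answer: $- 8 \sqrt{7} \approx -21.166$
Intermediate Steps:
$A{\left(U \right)} = 6 U^{2}$
$X{\left(J \right)} = \sqrt{J + 6 J^{2}}$
$E = -8$ ($E = - 4 \left(-4 + \left(6 + 0\right)\right) = - 4 \left(-4 + 6\right) = \left(-4\right) 2 = -8$)
$X{\left(1 \right)} E = \sqrt{1 \left(1 + 6 \cdot 1\right)} \left(-8\right) = \sqrt{1 \left(1 + 6\right)} \left(-8\right) = \sqrt{1 \cdot 7} \left(-8\right) = \sqrt{7} \left(-8\right) = - 8 \sqrt{7}$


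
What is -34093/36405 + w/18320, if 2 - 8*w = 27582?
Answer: -300035999/266775840 ≈ -1.1247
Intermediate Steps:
w = -6895/2 (w = ¼ - ⅛*27582 = ¼ - 13791/4 = -6895/2 ≈ -3447.5)
-34093/36405 + w/18320 = -34093/36405 - 6895/2/18320 = -34093*1/36405 - 6895/2*1/18320 = -34093/36405 - 1379/7328 = -300035999/266775840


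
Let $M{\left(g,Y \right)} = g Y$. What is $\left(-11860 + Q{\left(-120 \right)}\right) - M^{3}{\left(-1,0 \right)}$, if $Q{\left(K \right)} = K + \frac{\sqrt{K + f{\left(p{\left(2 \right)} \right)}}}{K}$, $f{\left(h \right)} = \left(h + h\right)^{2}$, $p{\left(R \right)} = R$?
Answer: $-11980 - \frac{i \sqrt{26}}{60} \approx -11980.0 - 0.084984 i$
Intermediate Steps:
$f{\left(h \right)} = 4 h^{2}$ ($f{\left(h \right)} = \left(2 h\right)^{2} = 4 h^{2}$)
$M{\left(g,Y \right)} = Y g$
$Q{\left(K \right)} = K + \frac{\sqrt{16 + K}}{K}$ ($Q{\left(K \right)} = K + \frac{\sqrt{K + 4 \cdot 2^{2}}}{K} = K + \frac{\sqrt{K + 4 \cdot 4}}{K} = K + \frac{\sqrt{K + 16}}{K} = K + \frac{\sqrt{16 + K}}{K}$)
$\left(-11860 + Q{\left(-120 \right)}\right) - M^{3}{\left(-1,0 \right)} = \left(-11860 - \left(120 - \frac{\sqrt{16 - 120}}{-120}\right)\right) - \left(0 \left(-1\right)\right)^{3} = \left(-11860 - \left(120 + \frac{\sqrt{-104}}{120}\right)\right) - 0^{3} = \left(-11860 - \left(120 + \frac{2 i \sqrt{26}}{120}\right)\right) - 0 = \left(-11860 - \left(120 + \frac{i \sqrt{26}}{60}\right)\right) + 0 = \left(-11980 - \frac{i \sqrt{26}}{60}\right) + 0 = -11980 - \frac{i \sqrt{26}}{60}$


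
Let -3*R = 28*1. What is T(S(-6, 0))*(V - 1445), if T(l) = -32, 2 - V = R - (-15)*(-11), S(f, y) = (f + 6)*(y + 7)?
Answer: 121792/3 ≈ 40597.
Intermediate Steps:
S(f, y) = (6 + f)*(7 + y)
R = -28/3 ≈ -9.3333
V = 529/3 (V = 2 - (-28/3 - (-15)*(-11)) = 2 - (-28/3 - 1*165) = 2 - (-28/3 - 165) = 2 - 1*(-523/3) = 2 + 523/3 = 529/3 ≈ 176.33)
T(S(-6, 0))*(V - 1445) = -32*(529/3 - 1445) = -32*(-3806/3) = 121792/3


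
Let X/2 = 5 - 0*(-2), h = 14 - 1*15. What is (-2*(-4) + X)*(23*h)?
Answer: -414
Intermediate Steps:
h = -1 (h = 14 - 15 = -1)
X = 10 (X = 2*(5 - 0*(-2)) = 2*(5 - 1*0) = 2*(5 + 0) = 2*5 = 10)
(-2*(-4) + X)*(23*h) = (-2*(-4) + 10)*(23*(-1)) = (8 + 10)*(-23) = 18*(-23) = -414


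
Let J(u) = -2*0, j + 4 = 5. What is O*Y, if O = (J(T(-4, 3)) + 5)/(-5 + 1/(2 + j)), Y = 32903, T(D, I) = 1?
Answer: -493545/14 ≈ -35253.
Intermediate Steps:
j = 1 (j = -4 + 5 = 1)
J(u) = 0
O = -15/14 (O = (0 + 5)/(-5 + 1/(2 + 1)) = 5/(-5 + 1/3) = 5/(-5 + ⅓) = 5/(-14/3) = 5*(-3/14) = -15/14 ≈ -1.0714)
O*Y = -15/14*32903 = -493545/14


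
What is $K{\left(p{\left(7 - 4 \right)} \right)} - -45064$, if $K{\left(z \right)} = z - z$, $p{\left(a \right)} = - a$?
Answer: $45064$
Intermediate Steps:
$K{\left(z \right)} = 0$
$K{\left(p{\left(7 - 4 \right)} \right)} - -45064 = 0 - -45064 = 0 + 45064 = 45064$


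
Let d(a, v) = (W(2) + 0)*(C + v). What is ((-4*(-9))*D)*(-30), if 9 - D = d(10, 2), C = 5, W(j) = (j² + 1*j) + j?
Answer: 50760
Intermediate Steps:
W(j) = j² + 2*j (W(j) = (j² + j) + j = (j + j²) + j = j² + 2*j)
d(a, v) = 40 + 8*v (d(a, v) = (2*(2 + 2) + 0)*(5 + v) = (2*4 + 0)*(5 + v) = (8 + 0)*(5 + v) = 8*(5 + v) = 40 + 8*v)
D = -47 (D = 9 - (40 + 8*2) = 9 - (40 + 16) = 9 - 1*56 = 9 - 56 = -47)
((-4*(-9))*D)*(-30) = (-4*(-9)*(-47))*(-30) = (36*(-47))*(-30) = -1692*(-30) = 50760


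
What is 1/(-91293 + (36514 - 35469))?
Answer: -1/90248 ≈ -1.1081e-5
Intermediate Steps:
1/(-91293 + (36514 - 35469)) = 1/(-91293 + 1045) = 1/(-90248) = -1/90248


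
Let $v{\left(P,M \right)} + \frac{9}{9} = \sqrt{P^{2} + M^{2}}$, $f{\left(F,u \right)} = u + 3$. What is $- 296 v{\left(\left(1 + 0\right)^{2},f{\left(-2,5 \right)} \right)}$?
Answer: $296 - 296 \sqrt{65} \approx -2090.4$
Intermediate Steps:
$f{\left(F,u \right)} = 3 + u$
$v{\left(P,M \right)} = -1 + \sqrt{M^{2} + P^{2}}$ ($v{\left(P,M \right)} = -1 + \sqrt{P^{2} + M^{2}} = -1 + \sqrt{M^{2} + P^{2}}$)
$- 296 v{\left(\left(1 + 0\right)^{2},f{\left(-2,5 \right)} \right)} = - 296 \left(-1 + \sqrt{\left(3 + 5\right)^{2} + \left(\left(1 + 0\right)^{2}\right)^{2}}\right) = - 296 \left(-1 + \sqrt{8^{2} + \left(1^{2}\right)^{2}}\right) = - 296 \left(-1 + \sqrt{64 + 1^{2}}\right) = - 296 \left(-1 + \sqrt{64 + 1}\right) = - 296 \left(-1 + \sqrt{65}\right) = 296 - 296 \sqrt{65}$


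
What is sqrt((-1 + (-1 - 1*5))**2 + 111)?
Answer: 4*sqrt(10) ≈ 12.649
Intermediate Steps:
sqrt((-1 + (-1 - 1*5))**2 + 111) = sqrt((-1 + (-1 - 5))**2 + 111) = sqrt((-1 - 6)**2 + 111) = sqrt((-7)**2 + 111) = sqrt(49 + 111) = sqrt(160) = 4*sqrt(10)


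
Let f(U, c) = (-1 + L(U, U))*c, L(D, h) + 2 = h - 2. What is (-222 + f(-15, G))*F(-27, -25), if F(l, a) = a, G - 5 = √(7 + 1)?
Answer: 8050 + 1000*√2 ≈ 9464.2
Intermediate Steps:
L(D, h) = -4 + h (L(D, h) = -2 + (h - 2) = -2 + (-2 + h) = -4 + h)
G = 5 + 2*√2 (G = 5 + √(7 + 1) = 5 + √8 = 5 + 2*√2 ≈ 7.8284)
f(U, c) = c*(-5 + U) (f(U, c) = (-1 + (-4 + U))*c = (-5 + U)*c = c*(-5 + U))
(-222 + f(-15, G))*F(-27, -25) = (-222 + (5 + 2*√2)*(-5 - 15))*(-25) = (-222 + (5 + 2*√2)*(-20))*(-25) = (-222 + (-100 - 40*√2))*(-25) = (-322 - 40*√2)*(-25) = 8050 + 1000*√2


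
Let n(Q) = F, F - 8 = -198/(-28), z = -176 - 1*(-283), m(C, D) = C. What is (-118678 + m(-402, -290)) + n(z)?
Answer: -1666909/14 ≈ -1.1906e+5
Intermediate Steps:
z = 107 (z = -176 + 283 = 107)
F = 211/14 (F = 8 - 198/(-28) = 8 - 198*(-1/28) = 8 + 99/14 = 211/14 ≈ 15.071)
n(Q) = 211/14
(-118678 + m(-402, -290)) + n(z) = (-118678 - 402) + 211/14 = -119080 + 211/14 = -1666909/14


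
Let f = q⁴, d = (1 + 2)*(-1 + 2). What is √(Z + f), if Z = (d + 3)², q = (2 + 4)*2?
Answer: 6*√577 ≈ 144.13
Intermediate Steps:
d = 3 (d = 3*1 = 3)
q = 12 (q = 6*2 = 12)
Z = 36 (Z = (3 + 3)² = 6² = 36)
f = 20736 (f = 12⁴ = 20736)
√(Z + f) = √(36 + 20736) = √20772 = 6*√577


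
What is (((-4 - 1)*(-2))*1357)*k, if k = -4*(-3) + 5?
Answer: 230690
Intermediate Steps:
k = 17 (k = 12 + 5 = 17)
(((-4 - 1)*(-2))*1357)*k = (((-4 - 1)*(-2))*1357)*17 = (-5*(-2)*1357)*17 = (10*1357)*17 = 13570*17 = 230690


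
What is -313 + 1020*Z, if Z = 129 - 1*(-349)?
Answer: 487247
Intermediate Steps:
Z = 478 (Z = 129 + 349 = 478)
-313 + 1020*Z = -313 + 1020*478 = -313 + 487560 = 487247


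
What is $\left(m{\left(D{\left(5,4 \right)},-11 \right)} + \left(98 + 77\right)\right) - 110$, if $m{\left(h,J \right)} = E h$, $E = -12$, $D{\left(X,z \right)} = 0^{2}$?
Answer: $65$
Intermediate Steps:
$D{\left(X,z \right)} = 0$
$m{\left(h,J \right)} = - 12 h$
$\left(m{\left(D{\left(5,4 \right)},-11 \right)} + \left(98 + 77\right)\right) - 110 = \left(\left(-12\right) 0 + \left(98 + 77\right)\right) - 110 = \left(0 + 175\right) - 110 = 175 - 110 = 65$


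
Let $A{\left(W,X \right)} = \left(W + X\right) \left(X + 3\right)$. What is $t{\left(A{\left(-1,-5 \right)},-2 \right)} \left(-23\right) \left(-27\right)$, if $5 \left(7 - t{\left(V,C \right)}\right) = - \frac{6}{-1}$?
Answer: $\frac{18009}{5} \approx 3601.8$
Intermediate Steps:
$A{\left(W,X \right)} = \left(3 + X\right) \left(W + X\right)$ ($A{\left(W,X \right)} = \left(W + X\right) \left(3 + X\right) = \left(3 + X\right) \left(W + X\right)$)
$t{\left(V,C \right)} = \frac{29}{5}$ ($t{\left(V,C \right)} = 7 - \frac{\left(-6\right) \frac{1}{-1}}{5} = 7 - \frac{\left(-6\right) \left(-1\right)}{5} = 7 - \frac{6}{5} = \frac{29}{5}$)
$t{\left(A{\left(-1,-5 \right)},-2 \right)} \left(-23\right) \left(-27\right) = \frac{29}{5} \left(-23\right) \left(-27\right) = \left(- \frac{667}{5}\right) \left(-27\right) = \frac{18009}{5}$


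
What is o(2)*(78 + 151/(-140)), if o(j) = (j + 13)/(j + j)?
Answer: 32307/112 ≈ 288.46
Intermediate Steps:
o(j) = (13 + j)/(2*j) (o(j) = (13 + j)/((2*j)) = (13 + j)*(1/(2*j)) = (13 + j)/(2*j))
o(2)*(78 + 151/(-140)) = ((1/2)*(13 + 2)/2)*(78 + 151/(-140)) = ((1/2)*(1/2)*15)*(78 + 151*(-1/140)) = 15*(78 - 151/140)/4 = (15/4)*(10769/140) = 32307/112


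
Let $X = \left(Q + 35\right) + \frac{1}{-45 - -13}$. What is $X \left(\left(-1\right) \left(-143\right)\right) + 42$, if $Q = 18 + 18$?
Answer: $\frac{326097}{32} \approx 10191.0$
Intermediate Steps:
$Q = 36$
$X = \frac{2271}{32}$ ($X = \left(36 + 35\right) + \frac{1}{-45 - -13} = 71 + \frac{1}{-45 + \left(-1 + 14\right)} = 71 + \frac{1}{-45 + 13} = 71 + \frac{1}{-32} = 71 - \frac{1}{32} = \frac{2271}{32} \approx 70.969$)
$X \left(\left(-1\right) \left(-143\right)\right) + 42 = \frac{2271 \left(\left(-1\right) \left(-143\right)\right)}{32} + 42 = \frac{2271}{32} \cdot 143 + 42 = \frac{324753}{32} + 42 = \frac{326097}{32}$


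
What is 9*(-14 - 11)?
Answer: -225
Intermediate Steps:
9*(-14 - 11) = 9*(-25) = -225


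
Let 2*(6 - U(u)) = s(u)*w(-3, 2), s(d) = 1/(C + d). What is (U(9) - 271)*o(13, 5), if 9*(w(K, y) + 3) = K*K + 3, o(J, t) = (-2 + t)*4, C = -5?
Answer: -6355/2 ≈ -3177.5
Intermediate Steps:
o(J, t) = -8 + 4*t
s(d) = 1/(-5 + d)
w(K, y) = -8/3 + K²/9 (w(K, y) = -3 + (K*K + 3)/9 = -3 + (K² + 3)/9 = -3 + (3 + K²)/9 = -3 + (⅓ + K²/9) = -8/3 + K²/9)
U(u) = 6 + 5/(6*(-5 + u)) (U(u) = 6 - (-8/3 + (⅑)*(-3)²)/(2*(-5 + u)) = 6 - (-8/3 + (⅑)*9)/(2*(-5 + u)) = 6 - (-8/3 + 1)/(2*(-5 + u)) = 6 - (-5)/(2*(-5 + u)*3) = 6 - (-5)/(6*(-5 + u)) = 6 + 5/(6*(-5 + u)))
(U(9) - 271)*o(13, 5) = ((-175 + 36*9)/(6*(-5 + 9)) - 271)*(-8 + 4*5) = ((⅙)*(-175 + 324)/4 - 271)*(-8 + 20) = ((⅙)*(¼)*149 - 271)*12 = (149/24 - 271)*12 = -6355/24*12 = -6355/2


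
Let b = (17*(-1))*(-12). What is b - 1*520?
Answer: -316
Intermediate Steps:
b = 204 (b = -17*(-12) = 204)
b - 1*520 = 204 - 1*520 = 204 - 520 = -316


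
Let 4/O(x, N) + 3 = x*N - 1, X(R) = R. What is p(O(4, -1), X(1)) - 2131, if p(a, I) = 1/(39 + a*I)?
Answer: -164085/77 ≈ -2131.0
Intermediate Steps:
O(x, N) = 4/(-4 + N*x) (O(x, N) = 4/(-3 + (x*N - 1)) = 4/(-3 + (N*x - 1)) = 4/(-3 + (-1 + N*x)) = 4/(-4 + N*x))
p(a, I) = 1/(39 + I*a)
p(O(4, -1), X(1)) - 2131 = 1/(39 + 1*(4/(-4 - 1*4))) - 2131 = 1/(39 + 1*(4/(-4 - 4))) - 2131 = 1/(39 + 1*(4/(-8))) - 2131 = 1/(39 + 1*(4*(-1/8))) - 2131 = 1/(39 + 1*(-1/2)) - 2131 = 1/(39 - 1/2) - 2131 = 1/(77/2) - 2131 = 2/77 - 2131 = -164085/77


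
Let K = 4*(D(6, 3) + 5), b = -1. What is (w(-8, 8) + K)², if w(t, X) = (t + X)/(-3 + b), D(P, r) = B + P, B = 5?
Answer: 4096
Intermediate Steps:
D(P, r) = 5 + P
w(t, X) = -X/4 - t/4 (w(t, X) = (t + X)/(-3 - 1) = (X + t)/(-4) = (X + t)*(-¼) = -X/4 - t/4)
K = 64 (K = 4*((5 + 6) + 5) = 4*(11 + 5) = 4*16 = 64)
(w(-8, 8) + K)² = ((-¼*8 - ¼*(-8)) + 64)² = ((-2 + 2) + 64)² = (0 + 64)² = 64² = 4096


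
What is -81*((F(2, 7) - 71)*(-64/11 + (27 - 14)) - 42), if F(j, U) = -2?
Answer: 504549/11 ≈ 45868.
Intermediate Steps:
-81*((F(2, 7) - 71)*(-64/11 + (27 - 14)) - 42) = -81*((-2 - 71)*(-64/11 + (27 - 14)) - 42) = -81*(-73*(-64*1/11 + 13) - 42) = -81*(-73*(-64/11 + 13) - 42) = -81*(-73*79/11 - 42) = -81*(-5767/11 - 42) = -81*(-6229/11) = 504549/11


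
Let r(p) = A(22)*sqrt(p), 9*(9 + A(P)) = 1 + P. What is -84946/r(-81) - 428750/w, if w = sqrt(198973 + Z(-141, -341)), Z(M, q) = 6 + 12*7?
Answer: -428750*sqrt(199063)/199063 - 42473*I/29 ≈ -960.97 - 1464.6*I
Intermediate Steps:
Z(M, q) = 90 (Z(M, q) = 6 + 84 = 90)
A(P) = -80/9 + P/9 (A(P) = -9 + (1 + P)/9 = -9 + (1/9 + P/9) = -80/9 + P/9)
w = sqrt(199063) (w = sqrt(198973 + 90) = sqrt(199063) ≈ 446.16)
r(p) = -58*sqrt(p)/9 (r(p) = (-80/9 + (1/9)*22)*sqrt(p) = (-80/9 + 22/9)*sqrt(p) = -58*sqrt(p)/9)
-84946/r(-81) - 428750/w = -84946*I/58 - 428750*sqrt(199063)/199063 = -42473*I/29 - 428750*sqrt(199063)/199063 = -428750*sqrt(199063)/199063 - 42473*I/29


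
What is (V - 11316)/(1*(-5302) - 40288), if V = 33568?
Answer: -11126/22795 ≈ -0.48809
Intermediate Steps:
(V - 11316)/(1*(-5302) - 40288) = (33568 - 11316)/(1*(-5302) - 40288) = 22252/(-5302 - 40288) = 22252/(-45590) = 22252*(-1/45590) = -11126/22795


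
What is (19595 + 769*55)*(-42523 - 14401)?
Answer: -3523026360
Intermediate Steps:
(19595 + 769*55)*(-42523 - 14401) = (19595 + 42295)*(-56924) = 61890*(-56924) = -3523026360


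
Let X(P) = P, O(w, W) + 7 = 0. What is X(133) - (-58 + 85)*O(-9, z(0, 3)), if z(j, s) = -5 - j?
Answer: 322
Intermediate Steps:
O(w, W) = -7 (O(w, W) = -7 + 0 = -7)
X(133) - (-58 + 85)*O(-9, z(0, 3)) = 133 - (-58 + 85)*(-7) = 133 - 27*(-7) = 133 - 1*(-189) = 133 + 189 = 322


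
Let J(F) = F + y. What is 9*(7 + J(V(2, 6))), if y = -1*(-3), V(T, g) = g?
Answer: 144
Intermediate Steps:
y = 3
J(F) = 3 + F (J(F) = F + 3 = 3 + F)
9*(7 + J(V(2, 6))) = 9*(7 + (3 + 6)) = 9*(7 + 9) = 9*16 = 144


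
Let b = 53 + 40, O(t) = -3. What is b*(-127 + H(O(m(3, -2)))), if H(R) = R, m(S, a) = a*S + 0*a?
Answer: -12090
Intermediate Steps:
m(S, a) = S*a (m(S, a) = S*a + 0 = S*a)
b = 93
b*(-127 + H(O(m(3, -2)))) = 93*(-127 - 3) = 93*(-130) = -12090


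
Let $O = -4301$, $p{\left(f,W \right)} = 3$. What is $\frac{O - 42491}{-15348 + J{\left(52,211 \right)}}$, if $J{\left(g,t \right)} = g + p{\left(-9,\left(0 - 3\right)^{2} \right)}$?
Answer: $\frac{46792}{15293} \approx 3.0597$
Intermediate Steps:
$J{\left(g,t \right)} = 3 + g$ ($J{\left(g,t \right)} = g + 3 = 3 + g$)
$\frac{O - 42491}{-15348 + J{\left(52,211 \right)}} = \frac{-4301 - 42491}{-15348 + \left(3 + 52\right)} = - \frac{46792}{-15348 + 55} = - \frac{46792}{-15293} = \left(-46792\right) \left(- \frac{1}{15293}\right) = \frac{46792}{15293}$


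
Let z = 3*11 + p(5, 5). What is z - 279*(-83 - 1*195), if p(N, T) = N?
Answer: 77600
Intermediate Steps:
z = 38 (z = 3*11 + 5 = 33 + 5 = 38)
z - 279*(-83 - 1*195) = 38 - 279*(-83 - 1*195) = 38 - 279*(-83 - 195) = 38 - 279*(-278) = 38 + 77562 = 77600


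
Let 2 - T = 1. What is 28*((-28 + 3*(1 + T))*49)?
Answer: -30184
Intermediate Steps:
T = 1 (T = 2 - 1*1 = 2 - 1 = 1)
28*((-28 + 3*(1 + T))*49) = 28*((-28 + 3*(1 + 1))*49) = 28*((-28 + 3*2)*49) = 28*((-28 + 6)*49) = 28*(-22*49) = 28*(-1078) = -30184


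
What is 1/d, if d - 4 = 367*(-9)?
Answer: -1/3299 ≈ -0.00030312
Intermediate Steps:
d = -3299 (d = 4 + 367*(-9) = 4 - 3303 = -3299)
1/d = 1/(-3299) = -1/3299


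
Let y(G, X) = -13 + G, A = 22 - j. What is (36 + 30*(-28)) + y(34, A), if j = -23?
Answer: -783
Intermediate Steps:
A = 45 (A = 22 - 1*(-23) = 22 + 23 = 45)
(36 + 30*(-28)) + y(34, A) = (36 + 30*(-28)) + (-13 + 34) = (36 - 840) + 21 = -804 + 21 = -783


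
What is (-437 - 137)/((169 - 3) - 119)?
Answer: -574/47 ≈ -12.213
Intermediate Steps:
(-437 - 137)/((169 - 3) - 119) = -574/(166 - 119) = -574/47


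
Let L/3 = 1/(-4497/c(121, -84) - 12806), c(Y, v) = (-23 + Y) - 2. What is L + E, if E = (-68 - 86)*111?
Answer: -2343536150/137097 ≈ -17094.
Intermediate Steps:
c(Y, v) = -25 + Y
E = -17094 (E = -154*111 = -17094)
L = -32/137097 (L = 3/(-4497/(-25 + 121) - 12806) = 3/(-4497/96 - 12806) = 3/(-4497*1/96 - 12806) = 3/(-1499/32 - 12806) = 3/(-411291/32) = 3*(-32/411291) = -32/137097 ≈ -0.00023341)
L + E = -32/137097 - 17094 = -2343536150/137097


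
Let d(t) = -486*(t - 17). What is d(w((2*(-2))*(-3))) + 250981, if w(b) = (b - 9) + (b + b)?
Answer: 246121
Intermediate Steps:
w(b) = -9 + 3*b (w(b) = (-9 + b) + 2*b = -9 + 3*b)
d(t) = 8262 - 486*t (d(t) = -486*(-17 + t) = 8262 - 486*t)
d(w((2*(-2))*(-3))) + 250981 = (8262 - 486*(-9 + 3*((2*(-2))*(-3)))) + 250981 = (8262 - 486*(-9 + 3*(-4*(-3)))) + 250981 = (8262 - 486*(-9 + 3*12)) + 250981 = (8262 - 486*(-9 + 36)) + 250981 = (8262 - 486*27) + 250981 = (8262 - 13122) + 250981 = -4860 + 250981 = 246121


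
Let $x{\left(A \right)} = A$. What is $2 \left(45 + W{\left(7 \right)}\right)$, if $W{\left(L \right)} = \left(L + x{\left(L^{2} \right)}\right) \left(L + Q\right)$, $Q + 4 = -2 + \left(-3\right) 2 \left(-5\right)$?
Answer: $3562$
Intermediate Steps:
$Q = 24$ ($Q = -4 - \left(2 - \left(-3\right) 2 \left(-5\right)\right) = -4 - -28 = -4 + \left(-2 + 30\right) = -4 + 28 = 24$)
$W{\left(L \right)} = \left(24 + L\right) \left(L + L^{2}\right)$ ($W{\left(L \right)} = \left(L + L^{2}\right) \left(L + 24\right) = \left(L + L^{2}\right) \left(24 + L\right) = \left(24 + L\right) \left(L + L^{2}\right)$)
$2 \left(45 + W{\left(7 \right)}\right) = 2 \left(45 + 7 \left(24 + 7^{2} + 25 \cdot 7\right)\right) = 2 \left(45 + 7 \left(24 + 49 + 175\right)\right) = 2 \left(45 + 7 \cdot 248\right) = 2 \left(45 + 1736\right) = 2 \cdot 1781 = 3562$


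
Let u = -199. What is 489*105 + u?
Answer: 51146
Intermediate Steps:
489*105 + u = 489*105 - 199 = 51345 - 199 = 51146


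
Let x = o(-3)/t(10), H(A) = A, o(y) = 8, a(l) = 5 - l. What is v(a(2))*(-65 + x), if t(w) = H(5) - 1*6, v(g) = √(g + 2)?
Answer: -73*√5 ≈ -163.23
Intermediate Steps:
v(g) = √(2 + g)
t(w) = -1 (t(w) = 5 - 1*6 = 5 - 6 = -1)
x = -8 (x = 8/(-1) = 8*(-1) = -8)
v(a(2))*(-65 + x) = √(2 + (5 - 1*2))*(-65 - 8) = √(2 + (5 - 2))*(-73) = √(2 + 3)*(-73) = √5*(-73) = -73*√5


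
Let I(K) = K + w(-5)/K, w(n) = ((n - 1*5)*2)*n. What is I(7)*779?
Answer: 116071/7 ≈ 16582.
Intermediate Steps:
w(n) = n*(-10 + 2*n) (w(n) = ((n - 5)*2)*n = ((-5 + n)*2)*n = (-10 + 2*n)*n = n*(-10 + 2*n))
I(K) = K + 100/K (I(K) = K + (2*(-5)*(-5 - 5))/K = K + (2*(-5)*(-10))/K = K + 100/K)
I(7)*779 = (7 + 100/7)*779 = (149/7)*779 = 116071/7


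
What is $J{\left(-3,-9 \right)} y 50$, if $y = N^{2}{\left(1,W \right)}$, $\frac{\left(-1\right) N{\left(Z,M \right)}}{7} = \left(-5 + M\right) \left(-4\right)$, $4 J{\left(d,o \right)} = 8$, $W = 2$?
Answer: $705600$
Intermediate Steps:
$J{\left(d,o \right)} = 2$ ($J{\left(d,o \right)} = \frac{1}{4} \cdot 8 = 2$)
$N{\left(Z,M \right)} = -140 + 28 M$ ($N{\left(Z,M \right)} = - 7 \left(-5 + M\right) \left(-4\right) = - 7 \left(20 - 4 M\right) = -140 + 28 M$)
$y = 7056$ ($y = \left(-140 + 28 \cdot 2\right)^{2} = \left(-140 + 56\right)^{2} = \left(-84\right)^{2} = 7056$)
$J{\left(-3,-9 \right)} y 50 = 2 \cdot 7056 \cdot 50 = 14112 \cdot 50 = 705600$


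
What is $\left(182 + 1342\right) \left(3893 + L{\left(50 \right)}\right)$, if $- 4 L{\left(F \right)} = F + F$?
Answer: $5894832$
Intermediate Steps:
$L{\left(F \right)} = - \frac{F}{2}$ ($L{\left(F \right)} = - \frac{F + F}{4} = - \frac{2 F}{4} = - \frac{F}{2}$)
$\left(182 + 1342\right) \left(3893 + L{\left(50 \right)}\right) = \left(182 + 1342\right) \left(3893 - 25\right) = 1524 \left(3893 - 25\right) = 1524 \cdot 3868 = 5894832$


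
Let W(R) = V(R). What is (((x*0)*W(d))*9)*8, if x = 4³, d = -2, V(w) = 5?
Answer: 0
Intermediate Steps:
W(R) = 5
x = 64
(((x*0)*W(d))*9)*8 = (((64*0)*5)*9)*8 = ((0*5)*9)*8 = (0*9)*8 = 0*8 = 0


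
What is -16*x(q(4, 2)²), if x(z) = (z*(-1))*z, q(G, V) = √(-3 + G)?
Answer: 16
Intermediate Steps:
x(z) = -z² (x(z) = (-z)*z = -z²)
-16*x(q(4, 2)²) = -(-16)*((√(-3 + 4))²)² = -(-16)*((√1)²)² = -(-16)*(1²)² = -(-16)*1² = -(-16) = -16*(-1) = 16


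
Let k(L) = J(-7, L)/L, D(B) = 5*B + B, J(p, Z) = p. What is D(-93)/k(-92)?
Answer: -51336/7 ≈ -7333.7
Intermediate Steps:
D(B) = 6*B
k(L) = -7/L
D(-93)/k(-92) = (6*(-93))/((-7/(-92))) = -558/((-7*(-1/92))) = -558/7/92 = -558*92/7 = -51336/7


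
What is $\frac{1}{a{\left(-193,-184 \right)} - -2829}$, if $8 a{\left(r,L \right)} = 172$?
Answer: $\frac{2}{5701} \approx 0.00035082$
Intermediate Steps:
$a{\left(r,L \right)} = \frac{43}{2}$ ($a{\left(r,L \right)} = \frac{1}{8} \cdot 172 = \frac{43}{2}$)
$\frac{1}{a{\left(-193,-184 \right)} - -2829} = \frac{1}{\frac{43}{2} - -2829} = \frac{1}{\frac{43}{2} + 2829} = \frac{1}{\frac{5701}{2}} = \frac{2}{5701}$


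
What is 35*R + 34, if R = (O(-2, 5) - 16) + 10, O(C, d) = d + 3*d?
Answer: 524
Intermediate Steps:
O(C, d) = 4*d
R = 14 (R = (4*5 - 16) + 10 = (20 - 16) + 10 = 4 + 10 = 14)
35*R + 34 = 35*14 + 34 = 490 + 34 = 524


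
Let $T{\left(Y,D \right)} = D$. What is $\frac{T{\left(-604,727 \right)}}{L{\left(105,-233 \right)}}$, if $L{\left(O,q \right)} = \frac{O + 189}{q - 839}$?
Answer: $- \frac{389672}{147} \approx -2650.8$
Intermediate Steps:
$L{\left(O,q \right)} = \frac{189 + O}{-839 + q}$
$\frac{T{\left(-604,727 \right)}}{L{\left(105,-233 \right)}} = \frac{727}{\frac{1}{-839 - 233} \left(189 + 105\right)} = \frac{727}{\frac{1}{-1072} \cdot 294} = \frac{727}{\left(- \frac{1}{1072}\right) 294} = \frac{727}{- \frac{147}{536}} = 727 \left(- \frac{536}{147}\right) = - \frac{389672}{147}$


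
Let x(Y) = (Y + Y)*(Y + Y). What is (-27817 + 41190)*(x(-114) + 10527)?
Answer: 835959603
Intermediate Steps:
x(Y) = 4*Y**2 (x(Y) = (2*Y)*(2*Y) = 4*Y**2)
(-27817 + 41190)*(x(-114) + 10527) = (-27817 + 41190)*(4*(-114)**2 + 10527) = 13373*(4*12996 + 10527) = 13373*(51984 + 10527) = 13373*62511 = 835959603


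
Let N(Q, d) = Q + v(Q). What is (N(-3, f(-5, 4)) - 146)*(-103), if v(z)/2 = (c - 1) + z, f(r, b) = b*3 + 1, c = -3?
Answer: 16789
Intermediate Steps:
f(r, b) = 1 + 3*b (f(r, b) = 3*b + 1 = 1 + 3*b)
v(z) = -8 + 2*z (v(z) = 2*((-3 - 1) + z) = 2*(-4 + z) = -8 + 2*z)
N(Q, d) = -8 + 3*Q (N(Q, d) = Q + (-8 + 2*Q) = -8 + 3*Q)
(N(-3, f(-5, 4)) - 146)*(-103) = ((-8 + 3*(-3)) - 146)*(-103) = ((-8 - 9) - 146)*(-103) = (-17 - 146)*(-103) = -163*(-103) = 16789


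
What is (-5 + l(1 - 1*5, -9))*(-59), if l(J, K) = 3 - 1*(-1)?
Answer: 59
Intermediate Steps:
l(J, K) = 4 (l(J, K) = 3 + 1 = 4)
(-5 + l(1 - 1*5, -9))*(-59) = (-5 + 4)*(-59) = -1*(-59) = 59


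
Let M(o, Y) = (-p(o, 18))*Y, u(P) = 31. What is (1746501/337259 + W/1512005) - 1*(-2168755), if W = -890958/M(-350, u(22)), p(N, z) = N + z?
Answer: 5691124514706165943519/2624137316442070 ≈ 2.1688e+6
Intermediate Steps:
M(o, Y) = Y*(-18 - o) (M(o, Y) = (-(o + 18))*Y = (-(18 + o))*Y = (-18 - o)*Y = Y*(-18 - o))
W = -445479/5146 (W = -890958*(-1/(31*(18 - 350))) = -890958/((-1*31*(-332))) = -890958/10292 = -890958*1/10292 = -445479/5146 ≈ -86.568)
(1746501/337259 + W/1512005) - 1*(-2168755) = (1746501/337259 - 445479/5146/1512005) - 1*(-2168755) = (1746501*(1/337259) - 445479/5146*1/1512005) + 2168755 = (1746501/337259 - 445479/7780777730) + 2168755 = 13588985844420669/2624137316442070 + 2168755 = 5691124514706165943519/2624137316442070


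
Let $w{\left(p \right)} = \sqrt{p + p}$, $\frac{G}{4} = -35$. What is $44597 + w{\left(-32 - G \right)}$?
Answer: $44597 + 6 \sqrt{6} \approx 44612.0$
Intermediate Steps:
$G = -140$ ($G = 4 \left(-35\right) = -140$)
$w{\left(p \right)} = \sqrt{2} \sqrt{p}$ ($w{\left(p \right)} = \sqrt{2 p} = \sqrt{2} \sqrt{p}$)
$44597 + w{\left(-32 - G \right)} = 44597 + \sqrt{2} \sqrt{-32 - -140} = 44597 + \sqrt{2} \sqrt{-32 + 140} = 44597 + \sqrt{2} \sqrt{108} = 44597 + \sqrt{2} \cdot 6 \sqrt{3} = 44597 + 6 \sqrt{6}$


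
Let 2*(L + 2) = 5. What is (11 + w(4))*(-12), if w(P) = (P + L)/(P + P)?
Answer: -555/4 ≈ -138.75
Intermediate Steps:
L = ½ (L = -2 + (½)*5 = -2 + 5/2 = ½ ≈ 0.50000)
w(P) = (½ + P)/(2*P) (w(P) = (P + ½)/(P + P) = (½ + P)/((2*P)) = (½ + P)*(1/(2*P)) = (½ + P)/(2*P))
(11 + w(4))*(-12) = (11 + (¼)*(1 + 2*4)/4)*(-12) = (11 + (¼)*(¼)*(1 + 8))*(-12) = (11 + (¼)*(¼)*9)*(-12) = (11 + 9/16)*(-12) = (185/16)*(-12) = -555/4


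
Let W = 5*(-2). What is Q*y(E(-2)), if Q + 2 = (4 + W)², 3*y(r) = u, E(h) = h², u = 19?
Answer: 646/3 ≈ 215.33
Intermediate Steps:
W = -10
y(r) = 19/3 (y(r) = (⅓)*19 = 19/3)
Q = 34 (Q = -2 + (4 - 10)² = -2 + (-6)² = -2 + 36 = 34)
Q*y(E(-2)) = 34*(19/3) = 646/3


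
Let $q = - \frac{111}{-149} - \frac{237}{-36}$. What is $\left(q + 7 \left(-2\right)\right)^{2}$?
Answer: $\frac{142301041}{3196944} \approx 44.512$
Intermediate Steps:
$q = \frac{13103}{1788}$ ($q = \left(-111\right) \left(- \frac{1}{149}\right) - - \frac{79}{12} = \frac{111}{149} + \frac{79}{12} = \frac{13103}{1788} \approx 7.3283$)
$\left(q + 7 \left(-2\right)\right)^{2} = \left(\frac{13103}{1788} + 7 \left(-2\right)\right)^{2} = \left(\frac{13103}{1788} - 14\right)^{2} = \left(- \frac{11929}{1788}\right)^{2} = \frac{142301041}{3196944}$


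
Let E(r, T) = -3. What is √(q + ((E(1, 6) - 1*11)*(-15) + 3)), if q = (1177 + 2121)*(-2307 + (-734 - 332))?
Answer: I*√11123941 ≈ 3335.3*I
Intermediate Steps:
q = -11124154 (q = 3298*(-2307 - 1066) = 3298*(-3373) = -11124154)
√(q + ((E(1, 6) - 1*11)*(-15) + 3)) = √(-11124154 + ((-3 - 1*11)*(-15) + 3)) = √(-11124154 + ((-3 - 11)*(-15) + 3)) = √(-11124154 + (-14*(-15) + 3)) = √(-11124154 + (210 + 3)) = √(-11124154 + 213) = √(-11123941) = I*√11123941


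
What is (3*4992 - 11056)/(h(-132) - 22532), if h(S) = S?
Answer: -490/2833 ≈ -0.17296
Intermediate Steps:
(3*4992 - 11056)/(h(-132) - 22532) = (3*4992 - 11056)/(-132 - 22532) = (14976 - 11056)/(-22664) = 3920*(-1/22664) = -490/2833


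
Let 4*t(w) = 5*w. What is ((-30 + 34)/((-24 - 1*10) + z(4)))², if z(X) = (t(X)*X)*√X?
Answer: 4/9 ≈ 0.44444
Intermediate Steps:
t(w) = 5*w/4 (t(w) = (5*w)/4 = 5*w/4)
z(X) = 5*X^(5/2)/4 (z(X) = ((5*X/4)*X)*√X = (5*X²/4)*√X = 5*X^(5/2)/4)
((-30 + 34)/((-24 - 1*10) + z(4)))² = ((-30 + 34)/((-24 - 1*10) + 5*4^(5/2)/4))² = (4/((-24 - 10) + (5/4)*32))² = (4/(-34 + 40))² = (4/6)² = (4*(⅙))² = (⅔)² = 4/9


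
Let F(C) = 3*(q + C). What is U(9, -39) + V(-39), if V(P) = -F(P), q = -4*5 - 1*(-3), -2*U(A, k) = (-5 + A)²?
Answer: 160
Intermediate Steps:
U(A, k) = -(-5 + A)²/2
q = -17 (q = -20 + 3 = -17)
F(C) = -51 + 3*C (F(C) = 3*(-17 + C) = -51 + 3*C)
V(P) = 51 - 3*P (V(P) = -(-51 + 3*P) = 51 - 3*P)
U(9, -39) + V(-39) = -(-5 + 9)²/2 + (51 - 3*(-39)) = -½*4² + (51 + 117) = -½*16 + 168 = -8 + 168 = 160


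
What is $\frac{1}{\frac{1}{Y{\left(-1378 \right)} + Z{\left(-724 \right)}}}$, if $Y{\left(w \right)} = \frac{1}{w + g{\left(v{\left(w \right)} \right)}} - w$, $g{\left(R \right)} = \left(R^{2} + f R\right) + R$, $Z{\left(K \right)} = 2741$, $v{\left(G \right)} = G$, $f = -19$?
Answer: $\frac{7917994891}{1922310} \approx 4119.0$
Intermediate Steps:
$g{\left(R \right)} = R^{2} - 18 R$ ($g{\left(R \right)} = \left(R^{2} - 19 R\right) + R = R^{2} - 18 R$)
$Y{\left(w \right)} = \frac{1}{w + w \left(-18 + w\right)} - w$
$\frac{1}{\frac{1}{Y{\left(-1378 \right)} + Z{\left(-724 \right)}}} = \frac{1}{\frac{1}{\frac{1 - \left(-1378\right)^{3} + 17 \left(-1378\right)^{2}}{\left(-1378\right) \left(-17 - 1378\right)} + 2741}} = \frac{1}{\frac{1}{- \frac{1 - -2616662152 + 17 \cdot 1898884}{1378 \left(-1395\right)} + 2741}} = \frac{1}{\frac{1}{\left(- \frac{1}{1378}\right) \left(- \frac{1}{1395}\right) \left(1 + 2616662152 + 32281028\right) + 2741}} = \frac{1}{\frac{1}{\left(- \frac{1}{1378}\right) \left(- \frac{1}{1395}\right) 2648943181 + 2741}} = \frac{1}{\frac{1}{\frac{2648943181}{1922310} + 2741}} = \frac{1}{\frac{1}{\frac{7917994891}{1922310}}} = \frac{1}{\frac{1922310}{7917994891}} = \frac{7917994891}{1922310}$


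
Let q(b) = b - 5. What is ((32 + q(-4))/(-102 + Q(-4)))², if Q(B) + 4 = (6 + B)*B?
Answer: 529/12996 ≈ 0.040705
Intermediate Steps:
Q(B) = -4 + B*(6 + B) (Q(B) = -4 + (6 + B)*B = -4 + B*(6 + B))
q(b) = -5 + b
((32 + q(-4))/(-102 + Q(-4)))² = ((32 + (-5 - 4))/(-102 + (-4 + (-4)² + 6*(-4))))² = ((32 - 9)/(-102 + (-4 + 16 - 24)))² = (23/(-102 - 12))² = (23/(-114))² = (23*(-1/114))² = (-23/114)² = 529/12996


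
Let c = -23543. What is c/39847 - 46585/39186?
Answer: -396975499/223063506 ≈ -1.7797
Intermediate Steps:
c/39847 - 46585/39186 = -23543/39847 - 46585/39186 = -23543*1/39847 - 46585*1/39186 = -23543/39847 - 6655/5598 = -396975499/223063506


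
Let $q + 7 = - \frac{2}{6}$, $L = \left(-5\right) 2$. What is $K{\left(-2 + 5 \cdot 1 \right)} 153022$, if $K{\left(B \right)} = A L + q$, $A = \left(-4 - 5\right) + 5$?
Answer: $\frac{14996156}{3} \approx 4.9987 \cdot 10^{6}$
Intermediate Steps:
$A = -4$ ($A = -9 + 5 = -4$)
$L = -10$
$q = - \frac{22}{3}$ ($q = -7 - \frac{2}{6} = -7 - \frac{1}{3} = - \frac{22}{3} \approx -7.3333$)
$K{\left(B \right)} = \frac{98}{3}$ ($K{\left(B \right)} = \left(-4\right) \left(-10\right) - \frac{22}{3} = 40 - \frac{22}{3} = \frac{98}{3}$)
$K{\left(-2 + 5 \cdot 1 \right)} 153022 = \frac{98}{3} \cdot 153022 = \frac{14996156}{3}$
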